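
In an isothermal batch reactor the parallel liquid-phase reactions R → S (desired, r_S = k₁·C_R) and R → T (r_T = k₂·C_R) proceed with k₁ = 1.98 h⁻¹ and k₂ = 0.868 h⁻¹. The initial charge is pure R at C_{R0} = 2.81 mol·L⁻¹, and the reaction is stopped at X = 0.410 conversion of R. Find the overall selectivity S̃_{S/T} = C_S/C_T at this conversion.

C_R = C_{R0}(1−X) = 1.658 mol·L⁻¹.
Both paths are first order in R, so the instantaneous fraction to S is constant: dC_S/d(−C_R) = k₁/(k₁+k₂) = 0.6952.
C_S = 0.6952·(C_{R0}−C_R) = 0.6952×1.152 = 0.801 mol·L⁻¹.
C_T = (C_{R0}−C_R)−C_S = 0.3511 mol·L⁻¹; S̃_{S/T} = 0.8010/0.3511 = 2.28.

2.28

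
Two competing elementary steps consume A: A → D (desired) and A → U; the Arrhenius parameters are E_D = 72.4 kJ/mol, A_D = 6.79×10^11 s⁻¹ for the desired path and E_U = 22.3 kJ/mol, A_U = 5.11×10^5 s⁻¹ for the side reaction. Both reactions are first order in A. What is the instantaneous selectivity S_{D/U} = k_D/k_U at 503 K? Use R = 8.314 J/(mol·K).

8.33

Since both paths have the same order in A, the concentration cancels and S_{D/U} = k_D/k_U = (A_D/A_U)·exp[(E_U−E_D)/(RT)].
(E_U−E_D)/(RT) = (22.3−72.4)×10³/(8.314×503) = -50100/4182 = -11.98.
k_D/k_U = (6.79×10^11/5.11×10^5)·exp(-11.98) = 1.329×10^6 × 6.268×10^-6 = 8.33.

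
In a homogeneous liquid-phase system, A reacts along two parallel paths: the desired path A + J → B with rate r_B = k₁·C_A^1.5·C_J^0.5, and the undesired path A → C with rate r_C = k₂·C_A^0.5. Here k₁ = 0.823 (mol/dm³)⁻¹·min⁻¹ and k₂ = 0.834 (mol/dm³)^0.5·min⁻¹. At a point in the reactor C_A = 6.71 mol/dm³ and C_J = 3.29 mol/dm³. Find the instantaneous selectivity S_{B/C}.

S_{B/C} = r_B/r_C = (k₁·C_A^1.5·C_J^0.5)/(k₂·C_A^0.5) = (k₁/k₂)·C_A·C_J^0.5.
= (0.823×6.710^1.5×3.290^0.5) / (0.834×6.710^0.5) = 25.95/2.160 = 12.0.

12.0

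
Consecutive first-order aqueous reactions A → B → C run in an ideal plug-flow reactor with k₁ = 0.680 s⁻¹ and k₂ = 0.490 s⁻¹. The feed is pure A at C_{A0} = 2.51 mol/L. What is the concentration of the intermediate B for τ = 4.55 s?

0.559 mol/L

For first-order series with pure A initially, C_B(τ) = k₁C_{A0}/(k₂−k₁)·(e^(−k₁τ) − e^(−k₂τ)).
e^(−k₁τ) = e^(−0.680×4.55) = e^(−3.094) = 0.04532; e^(−k₂τ) = e^(−2.229) = 0.1076.
C_B = 0.680×2.51/(0.490−0.680) × (0.04532−0.1076) = (-8.983)×(-0.06226) = 0.5593 mol/L.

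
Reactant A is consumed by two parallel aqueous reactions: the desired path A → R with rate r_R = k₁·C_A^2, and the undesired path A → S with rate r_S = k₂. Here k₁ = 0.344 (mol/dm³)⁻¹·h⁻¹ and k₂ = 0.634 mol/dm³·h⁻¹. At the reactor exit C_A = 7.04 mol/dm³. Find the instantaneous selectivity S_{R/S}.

S_{R/S} = r_R/r_S = (k₁·C_A^2)/(k₂) = (k₁/k₂)·C_A^2.
= (0.344×7.040^2) / (0.634) = 17.05/0.6340 = 26.9.

26.9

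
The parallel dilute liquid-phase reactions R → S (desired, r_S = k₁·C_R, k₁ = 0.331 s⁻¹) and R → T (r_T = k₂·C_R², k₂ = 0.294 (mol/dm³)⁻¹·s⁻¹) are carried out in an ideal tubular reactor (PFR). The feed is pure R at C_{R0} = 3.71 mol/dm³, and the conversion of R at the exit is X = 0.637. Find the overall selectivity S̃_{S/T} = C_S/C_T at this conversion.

0.470

C_R = C_{R0}(1−X) = 1.347 mol/dm³.
Along a PFR/batch, dC_S/dC_R = −r_S/(r_S+r_T) = −k₁/(k₁+k₂·C_R).
Integrating from C_{R0} to C_R: C_S = (0.331/0.294)·ln[(0.331+0.294·3.71)/(0.331+0.294·1.35)] = 1.126·ln(1.422/0.7269) = 0.7552 mol/dm³.
C_T = (C_{R0}−C_R)−C_S = 1.608 mol/dm³; S̃_{S/T} = 0.7552/1.608 = 0.470.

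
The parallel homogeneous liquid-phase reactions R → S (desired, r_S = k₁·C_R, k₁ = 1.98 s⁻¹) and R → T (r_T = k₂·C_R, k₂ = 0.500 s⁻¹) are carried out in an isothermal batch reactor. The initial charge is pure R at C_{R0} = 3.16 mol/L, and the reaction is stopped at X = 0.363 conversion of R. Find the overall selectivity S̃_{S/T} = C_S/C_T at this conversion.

C_R = C_{R0}(1−X) = 2.013 mol/L.
Both paths are first order in R, so the instantaneous fraction to S is constant: dC_S/d(−C_R) = k₁/(k₁+k₂) = 0.7984.
C_S = 0.7984·(C_{R0}−C_R) = 0.7984×1.147 = 0.916 mol/L.
C_T = (C_{R0}−C_R)−C_S = 0.2313 mol/L; S̃_{S/T} = 0.9158/0.2313 = 3.96.

3.96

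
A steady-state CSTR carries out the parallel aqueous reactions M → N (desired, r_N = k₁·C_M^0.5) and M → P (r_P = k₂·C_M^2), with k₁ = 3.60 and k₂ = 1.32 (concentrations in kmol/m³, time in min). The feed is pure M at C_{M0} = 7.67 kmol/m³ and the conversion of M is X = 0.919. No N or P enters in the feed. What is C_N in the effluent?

5.98 kmol/m³

Exit C_M = C_{M0}(1−X) = 7.67×0.0810 = 0.6213 kmol/m³.
A CSTR operates uniformly at the exit composition, giving r_N = 2.838 and r_P = 0.5095 (each k·C_M^n at C_M = 0.6213).
Fraction of consumed M going to N: r_N/(r_N+r_P) = 0.8478.
C_N = 0.8478·C_{M0}·X = 0.8478×7.67×0.919 = 5.98 kmol/m³.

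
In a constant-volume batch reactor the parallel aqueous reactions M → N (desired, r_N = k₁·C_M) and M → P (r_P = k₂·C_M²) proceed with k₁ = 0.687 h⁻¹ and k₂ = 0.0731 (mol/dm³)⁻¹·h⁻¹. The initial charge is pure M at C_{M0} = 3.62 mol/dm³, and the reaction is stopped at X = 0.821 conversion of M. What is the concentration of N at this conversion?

2.44 mol/dm³

C_M = C_{M0}(1−X) = 0.6480 mol/dm³.
Along a PFR/batch, dC_N/dC_M = −r_N/(r_N+r_P) = −k₁/(k₁+k₂·C_M).
Integrating from C_{M0} to C_M: C_N = (0.687/0.0731)·ln[(0.687+0.0731·3.62)/(0.687+0.0731·0.648)] = 9.398·ln(0.9516/0.7344) = 2.436 mol/dm³.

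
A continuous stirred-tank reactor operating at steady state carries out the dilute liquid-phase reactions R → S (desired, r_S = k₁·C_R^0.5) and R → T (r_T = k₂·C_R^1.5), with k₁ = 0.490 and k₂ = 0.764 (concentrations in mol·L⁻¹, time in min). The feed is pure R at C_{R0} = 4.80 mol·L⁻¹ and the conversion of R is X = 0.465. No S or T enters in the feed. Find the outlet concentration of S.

0.446 mol·L⁻¹

Exit C_R = C_{R0}(1−X) = 4.80×0.535 = 2.568 mol·L⁻¹.
In a CSTR the entire volume is at exit conditions, so r_S = 0.490×2.568^0.5 = 0.7852 and r_T = 0.764×2.568^1.5 = 3.144.
Fraction of consumed R going to S: r_S/(r_S+r_T) = 0.1998.
C_S = 0.1998·C_{R0}·X = 0.1998×4.80×0.465 = 0.446 mol·L⁻¹.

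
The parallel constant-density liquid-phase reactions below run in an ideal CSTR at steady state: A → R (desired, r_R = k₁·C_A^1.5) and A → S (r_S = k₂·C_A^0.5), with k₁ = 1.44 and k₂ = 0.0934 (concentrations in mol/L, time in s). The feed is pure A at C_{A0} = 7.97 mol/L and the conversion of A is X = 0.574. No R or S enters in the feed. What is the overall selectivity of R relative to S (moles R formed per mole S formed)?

52.3

Exit C_A = C_{A0}(1−X) = 7.97×0.426 = 3.395 mol/L.
A CSTR operates uniformly at the exit composition, giving r_R = 9.009 and r_S = 0.1721 (each k·C_A^n at C_A = 3.395).
Overall selectivity = C_R/C_S = r_Rτ/(r_Sτ) = r_R/r_S = 52.3.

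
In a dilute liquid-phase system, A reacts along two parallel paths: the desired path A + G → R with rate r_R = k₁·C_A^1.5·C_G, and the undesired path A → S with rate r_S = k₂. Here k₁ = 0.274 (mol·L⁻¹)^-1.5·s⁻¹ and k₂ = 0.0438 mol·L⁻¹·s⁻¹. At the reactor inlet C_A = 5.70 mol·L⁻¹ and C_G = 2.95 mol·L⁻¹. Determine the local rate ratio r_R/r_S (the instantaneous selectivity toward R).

251

S_{R/S} = r_R/r_S = (k₁·C_A^1.5·C_G)/(k₂) = (k₁/k₂)·C_A^1.5·C_G.
= (0.274×5.700^1.5×2.950) / (0.0438) = 11.00/0.04380 = 251.
Since the desired path is higher order in A, keeping C_A high (PFR or concentrated feed) favours R.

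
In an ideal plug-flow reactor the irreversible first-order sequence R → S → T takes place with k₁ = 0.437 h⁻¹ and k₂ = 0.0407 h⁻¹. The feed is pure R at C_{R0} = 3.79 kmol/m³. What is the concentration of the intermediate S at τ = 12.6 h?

2.49 kmol/m³

Solving the coupled first-order balances gives C_S(τ) = [k₁/(k₂−k₁)]·C_{R0}·(e^(−k₁τ) − e^(−k₂τ)).
e^(−k₁τ) = e^(−0.437×12.6) = e^(−5.506) = 0.004062; e^(−k₂τ) = e^(−0.5128) = 0.5988.
C_S = 0.437×3.79/(0.0407−0.437) × (0.004062−0.5988) = (-4.179)×(-0.5947) = 2.486 kmol/m³.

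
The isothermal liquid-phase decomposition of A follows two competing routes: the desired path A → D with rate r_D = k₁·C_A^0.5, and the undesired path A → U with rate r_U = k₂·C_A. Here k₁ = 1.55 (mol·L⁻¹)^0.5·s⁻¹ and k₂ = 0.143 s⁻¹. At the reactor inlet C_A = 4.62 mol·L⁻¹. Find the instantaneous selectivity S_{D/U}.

S_{D/U} = r_D/r_U = (k₁·C_A^0.5)/(k₂·C_A) = (k₁/k₂)·C_A^-0.5.
= (1.55×4.620^0.5) / (0.143×4.620) = 3.332/0.6607 = 5.04.

5.04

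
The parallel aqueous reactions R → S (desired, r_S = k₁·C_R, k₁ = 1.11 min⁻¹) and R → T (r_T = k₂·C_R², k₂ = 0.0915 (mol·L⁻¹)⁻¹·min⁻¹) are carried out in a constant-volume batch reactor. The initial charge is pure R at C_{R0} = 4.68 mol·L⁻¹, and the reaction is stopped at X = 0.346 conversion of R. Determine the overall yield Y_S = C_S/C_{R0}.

0.263

C_R = C_{R0}(1−X) = 3.061 mol·L⁻¹.
Along a PFR/batch, dC_S/dC_R = −r_S/(r_S+r_T) = −k₁/(k₁+k₂·C_R).
Integrating from C_{R0} to C_R: C_S = (1.11/0.0915)·ln[(1.11+0.0915·4.68)/(1.11+0.0915·3.06)] = 12.13·ln(1.538/1.390) = 1.229 mol·L⁻¹.
Y_S = C_S/C_{R0} = 1.229/4.68 = 0.263.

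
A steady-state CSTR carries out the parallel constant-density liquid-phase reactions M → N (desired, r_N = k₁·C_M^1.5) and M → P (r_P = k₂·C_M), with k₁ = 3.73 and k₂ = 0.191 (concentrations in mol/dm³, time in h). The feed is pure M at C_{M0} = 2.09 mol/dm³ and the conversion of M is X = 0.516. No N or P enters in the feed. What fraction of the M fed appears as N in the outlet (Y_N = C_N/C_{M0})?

0.491

Exit C_M = C_{M0}(1−X) = 2.09×0.484 = 1.012 mol/dm³.
Rates in a CSTR are evaluated at the outlet concentration: r_N = 3.73×1.012^1.5 = 3.795, r_P = 0.191×1.012 = 0.1932.
Fraction of consumed M going to N: r_N/(r_N+r_P) = 0.9516.
C_N = 0.9516·C_{M0}·X = 0.9516×2.09×0.516 = 1.03 mol/dm³; Y_N = C_N/C_{M0} = 0.491.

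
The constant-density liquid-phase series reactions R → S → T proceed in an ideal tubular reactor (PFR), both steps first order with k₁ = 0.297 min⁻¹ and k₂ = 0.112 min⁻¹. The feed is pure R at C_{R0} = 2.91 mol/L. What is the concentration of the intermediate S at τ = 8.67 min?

For first-order series with pure R initially, C_S(τ) = k₁C_{R0}/(k₂−k₁)·(e^(−k₁τ) − e^(−k₂τ)).
e^(−k₁τ) = e^(−0.297×8.67) = e^(−2.575) = 0.07615; e^(−k₂τ) = e^(−0.9710) = 0.3787.
C_S = 0.297×2.91/(0.112−0.297) × (0.07615−0.3787) = (-4.672)×(-0.3025) = 1.413 mol/L.

1.41 mol/L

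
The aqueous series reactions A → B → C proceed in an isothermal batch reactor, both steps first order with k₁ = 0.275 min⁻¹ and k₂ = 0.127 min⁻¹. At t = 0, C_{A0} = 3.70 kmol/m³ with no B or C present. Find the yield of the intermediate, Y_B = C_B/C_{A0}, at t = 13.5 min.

Solving the coupled first-order balances gives C_B(t) = [k₁/(k₂−k₁)]·C_{A0}·(e^(−k₁t) − e^(−k₂t)).
e^(−k₁t) = e^(−0.275×13.5) = e^(−3.713) = 0.02442; e^(−k₂t) = e^(−1.715) = 0.1801.
C_B = 0.275×3.70/(0.127−0.275) × (0.02442−0.1801) = (-6.875)×(-0.1556) = 1.070 kmol/m³.
Y_B = C_B/C_{A0} = 1.070/3.70 = 0.289.

0.289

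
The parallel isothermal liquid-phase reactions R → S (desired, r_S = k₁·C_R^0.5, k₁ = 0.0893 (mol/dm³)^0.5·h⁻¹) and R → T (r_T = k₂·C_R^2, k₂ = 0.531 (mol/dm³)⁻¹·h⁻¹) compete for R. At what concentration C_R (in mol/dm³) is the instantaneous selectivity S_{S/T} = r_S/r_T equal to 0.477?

S_{S/T} = (k₁/k₂)·C_R^-1.5 ⇒ C_R = (S·k₂/k₁)^(1/(-1.5)).
= (0.477×0.531/0.0893)^(-0.6667) = (2.836)^(-0.6667) = 0.499 mol/dm³.

0.499 mol/dm³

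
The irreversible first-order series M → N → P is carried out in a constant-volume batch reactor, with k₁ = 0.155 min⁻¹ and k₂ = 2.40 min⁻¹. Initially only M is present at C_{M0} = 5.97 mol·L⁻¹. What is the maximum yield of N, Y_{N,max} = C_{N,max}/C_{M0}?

0.0535

At the optimum, C_{N,max}/C_{M0} = (k₁/k₂)^[k₂/(k₂−k₁)].
= (0.155/2.40)^(2.40/(2.40−0.155)) = (0.06458)^(1.069) = 0.05345.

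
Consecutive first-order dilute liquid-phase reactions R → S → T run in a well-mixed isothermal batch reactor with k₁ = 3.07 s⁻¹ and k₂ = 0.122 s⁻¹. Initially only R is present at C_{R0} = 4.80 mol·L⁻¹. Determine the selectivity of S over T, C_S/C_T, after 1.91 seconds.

For first-order series with pure R initially, C_S(t) = k₁C_{R0}/(k₂−k₁)·(e^(−k₁t) − e^(−k₂t)).
e^(−k₁t) = e^(−3.07×1.91) = e^(−5.864) = 0.002841; e^(−k₂t) = e^(−0.2330) = 0.7921.
C_S = 3.07×4.80/(0.122−3.07) × (0.002841−0.7921) = (-4.999)×(-0.7893) = 3.945 mol·L⁻¹.
C_R = C_{R0}e^(−k₁t) = 0.01364 mol·L⁻¹, so C_T = C_{R0}−C_R−C_S = 0.8410 mol·L⁻¹; C_S/C_T = 4.69.

4.69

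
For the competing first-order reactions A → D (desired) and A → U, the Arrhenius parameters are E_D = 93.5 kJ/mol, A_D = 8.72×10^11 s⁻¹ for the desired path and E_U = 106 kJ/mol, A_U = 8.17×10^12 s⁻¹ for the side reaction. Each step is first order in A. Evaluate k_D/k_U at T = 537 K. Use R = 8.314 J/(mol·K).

With equal orders, S_{D/U} = k_D/k_U = (A_D/A_U)·exp[(E_U−E_D)/(RT)].
(E_U−E_D)/(RT) = (106−93.5)×10³/(8.314×537) = 12500/4465 = 2.800.
k_D/k_U = (8.72×10^11/8.17×10^12)·exp(2.800) = 0.1067 × 16.44 = 1.75.

1.75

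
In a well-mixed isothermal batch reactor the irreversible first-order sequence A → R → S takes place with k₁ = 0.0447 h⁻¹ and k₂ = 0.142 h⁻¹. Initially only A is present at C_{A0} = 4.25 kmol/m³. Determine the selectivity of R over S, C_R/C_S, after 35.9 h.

0.126

For first-order series with pure A initially, C_R(t) = k₁C_{A0}/(k₂−k₁)·(e^(−k₁t) − e^(−k₂t)).
e^(−k₁t) = e^(−0.0447×35.9) = e^(−1.605) = 0.2009; e^(−k₂t) = e^(−5.098) = 0.006110.
C_R = 0.0447×4.25/(0.142−0.0447) × (0.2009−0.006110) = 1.952×0.1948 = 0.3804 kmol/m³.
C_A = C_{A0}e^(−k₁t) = 0.8540 kmol/m³, so C_S = C_{A0}−C_A−C_R = 3.016 kmol/m³; C_R/C_S = 0.126.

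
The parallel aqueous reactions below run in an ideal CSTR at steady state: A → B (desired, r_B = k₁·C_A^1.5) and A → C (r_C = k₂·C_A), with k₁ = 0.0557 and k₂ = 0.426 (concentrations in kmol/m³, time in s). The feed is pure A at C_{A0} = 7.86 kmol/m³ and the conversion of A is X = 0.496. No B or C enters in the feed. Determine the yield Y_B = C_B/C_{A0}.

Exit C_A = C_{A0}(1−X) = 7.86×0.504 = 3.961 kmol/m³.
In a CSTR the entire volume is at exit conditions, so r_B = 0.0557×3.961^1.5 = 0.4392 and r_C = 0.426×3.961 = 1.688.
Fraction of consumed A going to B: r_B/(r_B+r_C) = 0.2065.
C_B = 0.2065·C_{A0}·X = 0.2065×7.86×0.496 = 0.805 kmol/m³; Y_B = C_B/C_{A0} = 0.102.

0.102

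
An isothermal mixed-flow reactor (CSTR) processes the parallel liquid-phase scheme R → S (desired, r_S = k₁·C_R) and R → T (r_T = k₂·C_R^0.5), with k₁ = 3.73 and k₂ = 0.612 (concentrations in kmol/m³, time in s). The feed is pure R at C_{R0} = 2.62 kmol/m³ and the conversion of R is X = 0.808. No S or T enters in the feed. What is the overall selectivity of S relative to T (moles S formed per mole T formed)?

4.32

Exit C_R = C_{R0}(1−X) = 2.62×0.192 = 0.5030 kmol/m³.
Rates in a CSTR are evaluated at the outlet concentration: r_S = 3.73×0.5030 = 1.876, r_T = 0.612×0.5030^0.5 = 0.4341.
Overall selectivity = C_S/C_T = r_Sτ/(r_Tτ) = r_S/r_T = 4.32.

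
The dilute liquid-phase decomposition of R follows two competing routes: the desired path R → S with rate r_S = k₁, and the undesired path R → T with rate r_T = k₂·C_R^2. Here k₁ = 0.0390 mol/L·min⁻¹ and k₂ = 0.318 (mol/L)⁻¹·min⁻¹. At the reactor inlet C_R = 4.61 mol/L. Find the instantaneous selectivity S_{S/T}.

0.00577

S_{S/T} = r_S/r_T = (k₁)/(k₂·C_R^2) = (k₁/k₂)·C_R^-2.
= (0.0390) / (0.318×4.610^2) = 0.03900/6.758 = 0.00577.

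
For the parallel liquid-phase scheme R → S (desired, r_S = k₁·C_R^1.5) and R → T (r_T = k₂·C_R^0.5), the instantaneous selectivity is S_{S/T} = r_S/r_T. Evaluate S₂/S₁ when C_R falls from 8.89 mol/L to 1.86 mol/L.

S_{S/T} = (k₁/k₂)·C_R, so S₂/S₁ = (C_{R,2}/C_{R,1}).
= 1.86/8.89 = 0.209.

0.209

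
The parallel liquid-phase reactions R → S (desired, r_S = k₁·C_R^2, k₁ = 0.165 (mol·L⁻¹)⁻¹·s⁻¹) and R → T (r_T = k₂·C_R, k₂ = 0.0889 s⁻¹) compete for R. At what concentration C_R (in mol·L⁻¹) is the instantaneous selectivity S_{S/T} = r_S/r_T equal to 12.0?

6.47 mol·L⁻¹

S_{S/T} = (k₁/k₂)·C_R ⇒ C_R = S·k₂/k₁.
= 12.0×0.0889/0.165 = 6.47 mol·L⁻¹.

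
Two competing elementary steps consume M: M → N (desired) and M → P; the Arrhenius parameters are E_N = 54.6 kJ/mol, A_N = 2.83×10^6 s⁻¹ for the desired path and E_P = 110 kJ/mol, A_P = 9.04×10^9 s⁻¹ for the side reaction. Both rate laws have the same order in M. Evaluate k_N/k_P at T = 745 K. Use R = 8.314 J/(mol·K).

Since both paths have the same order in M, the concentration cancels and S_{N/P} = k_N/k_P = (A_N/A_P)·exp[(E_P−E_N)/(RT)].
(E_P−E_N)/(RT) = (110−54.6)×10³/(8.314×745) = 55400/6194 = 8.944.
k_N/k_P = (2.83×10^6/9.04×10^9)·exp(8.944) = 3.131×10^-4 × 7664 = 2.40.
Since E_N < E_P, lowering the temperature improves selectivity toward N.

2.40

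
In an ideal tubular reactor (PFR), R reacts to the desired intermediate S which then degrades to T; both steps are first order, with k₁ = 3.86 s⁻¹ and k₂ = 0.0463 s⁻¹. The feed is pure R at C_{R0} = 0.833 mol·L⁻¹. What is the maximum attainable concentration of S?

0.789 mol·L⁻¹

At the optimum, C_{S,max}/C_{R0} = (k₁/k₂)^[k₂/(k₂−k₁)].
= (3.86/0.0463)^(0.0463/(0.0463−3.86)) = (83.37)^(-0.01214) = 0.9477.
C_{S,max} = 0.9477×0.833 = 0.789 mol·L⁻¹.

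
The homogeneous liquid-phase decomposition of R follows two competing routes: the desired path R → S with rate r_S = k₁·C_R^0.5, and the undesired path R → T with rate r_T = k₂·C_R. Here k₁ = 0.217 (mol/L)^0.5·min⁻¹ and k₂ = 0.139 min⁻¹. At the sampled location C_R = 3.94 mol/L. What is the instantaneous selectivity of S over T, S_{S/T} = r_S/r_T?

S_{S/T} = r_S/r_T = (k₁·C_R^0.5)/(k₂·C_R) = (k₁/k₂)·C_R^-0.5.
= (0.217×3.940^0.5) / (0.139×3.940) = 0.4307/0.5477 = 0.786.
The undesired path is higher order in R, so low C_R (CSTR or dilute feed) favours S.

0.786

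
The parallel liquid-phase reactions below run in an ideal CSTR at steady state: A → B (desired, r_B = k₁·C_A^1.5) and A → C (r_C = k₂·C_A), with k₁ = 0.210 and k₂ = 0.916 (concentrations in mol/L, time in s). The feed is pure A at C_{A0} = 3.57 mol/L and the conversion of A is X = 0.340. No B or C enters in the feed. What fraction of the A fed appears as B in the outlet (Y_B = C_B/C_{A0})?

0.0885

Exit C_A = C_{A0}(1−X) = 3.57×0.660 = 2.356 mol/L.
Rates in a CSTR are evaluated at the outlet concentration: r_B = 0.210×2.356^1.5 = 0.7595, r_C = 0.916×2.356 = 2.158.
Fraction of consumed A going to B: r_B/(r_B+r_C) = 0.2603.
C_B = 0.2603·C_{A0}·X = 0.2603×3.57×0.340 = 0.316 mol/L; Y_B = C_B/C_{A0} = 0.0885.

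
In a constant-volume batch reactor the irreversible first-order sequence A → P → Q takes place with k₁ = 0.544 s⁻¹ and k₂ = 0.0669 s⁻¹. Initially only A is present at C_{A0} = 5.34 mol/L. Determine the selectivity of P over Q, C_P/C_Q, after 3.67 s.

5.80

The intermediate concentration in a first-order A→B→C sequence is C_P = k₁C_{A0}(e^(−k₁t) − e^(−k₂t))/(k₂−k₁).
e^(−k₁t) = e^(−0.544×3.67) = e^(−1.996) = 0.1358; e^(−k₂t) = e^(−0.2455) = 0.7823.
C_P = 0.544×5.34/(0.0669−0.544) × (0.1358−0.7823) = (-6.089)×(-0.6465) = 3.936 mol/L.
C_A = C_{A0}e^(−k₁t) = 0.7252 mol/L, so C_Q = C_{A0}−C_A−C_P = 0.6785 mol/L; C_P/C_Q = 5.80.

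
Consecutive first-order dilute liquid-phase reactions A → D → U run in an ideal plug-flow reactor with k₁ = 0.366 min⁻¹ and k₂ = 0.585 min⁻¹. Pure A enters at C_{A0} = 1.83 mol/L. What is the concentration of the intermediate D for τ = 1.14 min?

0.445 mol/L

For first-order series with pure A initially, C_D(τ) = k₁C_{A0}/(k₂−k₁)·(e^(−k₁τ) − e^(−k₂τ)).
e^(−k₁τ) = e^(−0.366×1.14) = e^(−0.4172) = 0.6589; e^(−k₂τ) = e^(−0.6669) = 0.5133.
C_D = 0.366×1.83/(0.585−0.366) × (0.6589−0.5133) = 3.058×0.1456 = 0.4452 mol/L.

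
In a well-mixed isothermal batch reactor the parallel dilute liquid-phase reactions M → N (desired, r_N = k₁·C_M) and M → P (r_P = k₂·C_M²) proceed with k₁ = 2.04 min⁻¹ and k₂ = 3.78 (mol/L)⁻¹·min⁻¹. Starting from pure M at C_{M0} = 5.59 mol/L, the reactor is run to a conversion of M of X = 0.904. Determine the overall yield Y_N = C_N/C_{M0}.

C_M = C_{M0}(1−X) = 0.5366 mol/L.
Along a PFR/batch, dC_N/dC_M = −r_N/(r_N+r_P) = −k₁/(k₁+k₂·C_M).
Integrating from C_{M0} to C_M: C_N = (2.04/3.78)·ln[(2.04+3.78·5.59)/(2.04+3.78·0.537)] = 0.5397·ln(23.17/4.068) = 0.9388 mol/L.
Y_N = C_N/C_{M0} = 0.9388/5.59 = 0.168.

0.168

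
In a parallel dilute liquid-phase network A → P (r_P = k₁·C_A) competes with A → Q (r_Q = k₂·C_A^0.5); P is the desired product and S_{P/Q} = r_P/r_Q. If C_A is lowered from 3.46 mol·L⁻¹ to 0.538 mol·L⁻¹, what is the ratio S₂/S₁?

S_{P/Q} = (k₁/k₂)·C_A^0.5, so S₂/S₁ = (C_{A,2}/C_{A,1})^0.5.
= (0.538/3.46)^0.5 = (0.1555)^0.5 = 0.394.

0.394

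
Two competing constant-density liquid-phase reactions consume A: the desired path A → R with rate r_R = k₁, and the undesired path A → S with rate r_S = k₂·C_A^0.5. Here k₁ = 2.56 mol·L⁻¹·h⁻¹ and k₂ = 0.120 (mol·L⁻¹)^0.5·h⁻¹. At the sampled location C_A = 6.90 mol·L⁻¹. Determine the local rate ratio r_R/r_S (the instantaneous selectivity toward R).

8.12

S_{R/S} = r_R/r_S = (k₁)/(k₂·C_A^0.5) = (k₁/k₂)·C_A^-0.5.
= (2.56) / (0.120×6.900^0.5) = 2.560/0.3152 = 8.12.
The undesired path is higher order in A, so low C_A (CSTR or dilute feed) favours R.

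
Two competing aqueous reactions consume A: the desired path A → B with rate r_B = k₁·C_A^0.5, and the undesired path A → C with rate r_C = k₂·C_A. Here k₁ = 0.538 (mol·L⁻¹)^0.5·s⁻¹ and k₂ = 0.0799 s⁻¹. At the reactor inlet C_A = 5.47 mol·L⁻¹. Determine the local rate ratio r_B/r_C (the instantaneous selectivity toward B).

S_{B/C} = r_B/r_C = (k₁·C_A^0.5)/(k₂·C_A) = (k₁/k₂)·C_A^-0.5.
= (0.538×5.470^0.5) / (0.0799×5.470) = 1.258/0.4371 = 2.88.
The undesired path is higher order in A, so low C_A (CSTR or dilute feed) favours B.

2.88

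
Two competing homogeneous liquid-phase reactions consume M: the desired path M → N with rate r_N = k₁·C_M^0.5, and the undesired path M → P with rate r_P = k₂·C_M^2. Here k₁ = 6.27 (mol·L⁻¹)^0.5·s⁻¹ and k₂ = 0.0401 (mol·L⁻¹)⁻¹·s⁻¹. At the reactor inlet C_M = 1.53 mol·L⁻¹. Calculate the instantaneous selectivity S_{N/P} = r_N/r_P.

S_{N/P} = r_N/r_P = (k₁·C_M^0.5)/(k₂·C_M^2) = (k₁/k₂)·C_M^-1.5.
= (6.27×1.530^0.5) / (0.0401×1.530^2) = 7.756/0.09387 = 82.6.

82.6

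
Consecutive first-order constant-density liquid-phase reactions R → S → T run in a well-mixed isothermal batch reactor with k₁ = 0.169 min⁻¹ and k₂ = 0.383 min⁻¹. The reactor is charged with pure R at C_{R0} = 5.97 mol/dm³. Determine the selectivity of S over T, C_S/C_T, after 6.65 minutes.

For first-order series with pure R initially, C_S(t) = k₁C_{R0}/(k₂−k₁)·(e^(−k₁t) − e^(−k₂t)).
e^(−k₁t) = e^(−0.169×6.65) = e^(−1.124) = 0.3250; e^(−k₂t) = e^(−2.547) = 0.07832.
C_S = 0.169×5.97/(0.383−0.169) × (0.3250−0.07832) = 4.715×0.2467 = 1.163 mol/dm³.
C_R = C_{R0}e^(−k₁t) = 1.940 mol/dm³, so C_T = C_{R0}−C_R−C_S = 2.866 mol/dm³; C_S/C_T = 0.406.

0.406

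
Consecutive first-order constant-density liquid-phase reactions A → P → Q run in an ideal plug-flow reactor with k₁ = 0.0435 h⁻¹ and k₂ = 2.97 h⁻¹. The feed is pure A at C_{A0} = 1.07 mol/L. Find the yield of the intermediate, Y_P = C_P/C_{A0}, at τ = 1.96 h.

0.0136

Solving the coupled first-order balances gives C_P(τ) = [k₁/(k₂−k₁)]·C_{A0}·(e^(−k₁τ) − e^(−k₂τ)).
e^(−k₁τ) = e^(−0.0435×1.96) = e^(−0.08526) = 0.9183; e^(−k₂τ) = e^(−5.821) = 0.002964.
C_P = 0.0435×1.07/(2.97−0.0435) × (0.9183−0.002964) = 0.01590×0.9153 = 0.01456 mol/L.
Y_P = C_P/C_{A0} = 0.01456/1.07 = 0.0136.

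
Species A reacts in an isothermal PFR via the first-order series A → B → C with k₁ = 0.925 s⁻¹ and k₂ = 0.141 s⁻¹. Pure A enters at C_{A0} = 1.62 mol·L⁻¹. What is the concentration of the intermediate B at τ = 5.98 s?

0.815 mol·L⁻¹

The intermediate concentration in a first-order A→B→C sequence is C_B = k₁C_{A0}(e^(−k₁τ) − e^(−k₂τ))/(k₂−k₁).
e^(−k₁τ) = e^(−0.925×5.98) = e^(−5.532) = 0.003960; e^(−k₂τ) = e^(−0.8432) = 0.4303.
C_B = 0.925×1.62/(0.141−0.925) × (0.003960−0.4303) = (-1.911)×(-0.4264) = 0.8150 mol·L⁻¹.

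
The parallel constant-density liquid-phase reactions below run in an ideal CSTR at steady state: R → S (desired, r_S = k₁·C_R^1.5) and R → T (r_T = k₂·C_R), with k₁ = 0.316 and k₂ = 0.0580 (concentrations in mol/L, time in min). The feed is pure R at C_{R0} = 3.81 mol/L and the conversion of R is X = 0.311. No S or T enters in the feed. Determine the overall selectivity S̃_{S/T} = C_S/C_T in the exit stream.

Exit C_R = C_{R0}(1−X) = 3.81×0.689 = 2.625 mol/L.
In a CSTR the entire volume is at exit conditions, so r_S = 0.316×2.625^1.5 = 1.344 and r_T = 0.0580×2.625 = 0.1523.
Overall selectivity = C_S/C_T = r_Sτ/(r_Tτ) = r_S/r_T = 8.83.

8.83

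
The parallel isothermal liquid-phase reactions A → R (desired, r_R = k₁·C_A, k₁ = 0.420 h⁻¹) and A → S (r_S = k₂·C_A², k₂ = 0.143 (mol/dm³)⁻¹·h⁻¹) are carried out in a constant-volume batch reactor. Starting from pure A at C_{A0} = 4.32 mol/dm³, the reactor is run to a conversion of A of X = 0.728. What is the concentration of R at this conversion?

C_A = C_{A0}(1−X) = 1.175 mol/dm³.
Along a PFR/batch, dC_R/dC_A = −r_R/(r_R+r_S) = −k₁/(k₁+k₂·C_A).
Integrating from C_{A0} to C_A: C_R = (0.420/0.143)·ln[(0.420+0.143·4.32)/(0.420+0.143·1.18)] = 2.937·ln(1.038/0.5880) = 1.668 mol/dm³.

1.67 mol/dm³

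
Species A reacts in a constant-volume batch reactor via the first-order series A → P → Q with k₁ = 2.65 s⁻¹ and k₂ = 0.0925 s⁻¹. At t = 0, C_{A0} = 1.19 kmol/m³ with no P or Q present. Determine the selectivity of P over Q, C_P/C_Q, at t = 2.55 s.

For first-order series with pure A initially, C_P(t) = k₁C_{A0}/(k₂−k₁)·(e^(−k₁t) − e^(−k₂t)).
e^(−k₁t) = e^(−2.65×2.55) = e^(−6.757) = 0.001162; e^(−k₂t) = e^(−0.2359) = 0.7899.
C_P = 2.65×1.19/(0.0925−2.65) × (0.001162−0.7899) = (-1.233)×(-0.7887) = 0.9725 kmol/m³.
C_A = C_{A0}e^(−k₁t) = 0.001383 kmol/m³, so C_Q = C_{A0}−C_A−C_P = 0.2161 kmol/m³; C_P/C_Q = 4.50.

4.50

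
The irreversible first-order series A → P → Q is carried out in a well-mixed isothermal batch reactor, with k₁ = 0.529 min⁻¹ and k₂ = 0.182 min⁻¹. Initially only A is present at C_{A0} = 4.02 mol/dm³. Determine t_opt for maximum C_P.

The intermediate peaks when r₁ = r₂, i.e. k₁e^(−k₁t) = k₂e^(−k₂t), giving t_opt = ln(k₂/k₁)/(k₂−k₁).
= ln(0.182/0.529)/(0.182−0.529) = ln(0.3440)/-0.3470 = -1.067/-0.3470 = 3.07 min.

3.07 min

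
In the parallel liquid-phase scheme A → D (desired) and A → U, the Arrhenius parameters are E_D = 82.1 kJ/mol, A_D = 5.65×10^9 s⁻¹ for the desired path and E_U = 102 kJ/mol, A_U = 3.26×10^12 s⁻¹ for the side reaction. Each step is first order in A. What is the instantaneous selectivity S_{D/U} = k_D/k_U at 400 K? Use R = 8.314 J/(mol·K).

0.688

Since both paths have the same order in A, the concentration cancels and S_{D/U} = k_D/k_U = (A_D/A_U)·exp[(E_U−E_D)/(RT)].
(E_U−E_D)/(RT) = (102−82.1)×10³/(8.314×400) = 19900/3326 = 5.984.
k_D/k_U = (5.65×10^9/3.26×10^12)·exp(5.984) = 0.001733 × 397.0 = 0.688.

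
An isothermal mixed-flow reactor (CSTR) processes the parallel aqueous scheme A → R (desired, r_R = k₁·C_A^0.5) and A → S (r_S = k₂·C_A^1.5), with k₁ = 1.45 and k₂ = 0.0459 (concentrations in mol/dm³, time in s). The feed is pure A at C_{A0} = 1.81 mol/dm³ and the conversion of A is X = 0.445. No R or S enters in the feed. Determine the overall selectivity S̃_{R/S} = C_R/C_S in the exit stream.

Exit C_A = C_{A0}(1−X) = 1.81×0.555 = 1.005 mol/dm³.
In a CSTR the entire volume is at exit conditions, so r_R = 1.45×1.005^0.5 = 1.453 and r_S = 0.0459×1.005^1.5 = 0.04621.
Overall selectivity = C_R/C_S = r_Rτ/(r_Sτ) = r_R/r_S = 31.4.

31.4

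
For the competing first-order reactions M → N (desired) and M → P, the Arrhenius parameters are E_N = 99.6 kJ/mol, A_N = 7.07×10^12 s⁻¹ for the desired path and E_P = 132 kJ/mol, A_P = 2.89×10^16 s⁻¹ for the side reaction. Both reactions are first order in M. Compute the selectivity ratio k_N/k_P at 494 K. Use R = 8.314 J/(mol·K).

0.652

Since both paths have the same order in M, the concentration cancels and S_{N/P} = k_N/k_P = (A_N/A_P)·exp[(E_P−E_N)/(RT)].
(E_P−E_N)/(RT) = (132−99.6)×10³/(8.314×494) = 32400/4107 = 7.889.
k_N/k_P = (7.07×10^12/2.89×10^16)·exp(7.889) = 2.446×10^-4 × 2667 = 0.652.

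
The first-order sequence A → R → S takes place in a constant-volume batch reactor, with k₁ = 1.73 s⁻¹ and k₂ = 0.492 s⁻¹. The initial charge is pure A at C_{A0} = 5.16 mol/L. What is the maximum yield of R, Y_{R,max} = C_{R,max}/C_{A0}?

0.607

Evaluating C_R at t_opt = ln(k₂/k₁)/(k₂−k₁) gives C_{R,max}/C_{A0} = (k₁/k₂)^[k₂/(k₂−k₁)].
= (1.73/0.492)^(0.492/(0.492−1.73)) = (3.516)^(-0.3974) = 0.6067.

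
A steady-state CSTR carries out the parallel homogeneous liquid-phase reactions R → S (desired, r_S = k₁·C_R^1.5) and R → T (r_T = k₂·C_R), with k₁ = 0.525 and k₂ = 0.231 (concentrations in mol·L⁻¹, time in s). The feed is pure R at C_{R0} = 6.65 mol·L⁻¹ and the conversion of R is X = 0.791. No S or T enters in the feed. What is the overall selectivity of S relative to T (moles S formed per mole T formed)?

Exit C_R = C_{R0}(1−X) = 6.65×0.209 = 1.390 mol·L⁻¹.
A CSTR operates uniformly at the exit composition, giving r_S = 0.8602 and r_T = 0.3211 (each k·C_R^n at C_R = 1.390).
Overall selectivity = C_S/C_T = r_Sτ/(r_Tτ) = r_S/r_T = 2.68.

2.68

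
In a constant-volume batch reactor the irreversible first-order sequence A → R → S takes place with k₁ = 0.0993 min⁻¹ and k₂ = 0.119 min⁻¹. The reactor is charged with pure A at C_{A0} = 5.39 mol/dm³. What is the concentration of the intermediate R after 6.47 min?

The intermediate concentration in a first-order A→B→C sequence is C_R = k₁C_{A0}(e^(−k₁t) − e^(−k₂t))/(k₂−k₁).
e^(−k₁t) = e^(−0.0993×6.47) = e^(−0.6425) = 0.5260; e^(−k₂t) = e^(−0.7699) = 0.4630.
C_R = 0.0993×5.39/(0.119−0.0993) × (0.5260−0.4630) = 27.17×0.06295 = 1.710 mol/dm³.

1.71 mol/dm³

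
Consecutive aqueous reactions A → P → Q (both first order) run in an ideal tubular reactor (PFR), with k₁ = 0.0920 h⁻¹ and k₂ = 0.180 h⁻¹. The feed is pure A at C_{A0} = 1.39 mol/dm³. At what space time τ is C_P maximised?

The intermediate peaks when r₁ = r₂, i.e. k₁e^(−k₁τ) = k₂e^(−k₂τ), giving τ_opt = ln(k₂/k₁)/(k₂−k₁).
= ln(0.180/0.0920)/(0.180−0.0920) = ln(1.957)/0.08800 = 0.6712/0.08800 = 7.63 h.

7.63 h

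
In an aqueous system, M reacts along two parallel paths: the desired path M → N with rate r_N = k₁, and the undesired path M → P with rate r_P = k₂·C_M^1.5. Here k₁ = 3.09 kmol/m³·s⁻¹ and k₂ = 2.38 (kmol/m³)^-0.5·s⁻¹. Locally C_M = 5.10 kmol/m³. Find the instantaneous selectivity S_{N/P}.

S_{N/P} = r_N/r_P = (k₁)/(k₂·C_M^1.5) = (k₁/k₂)·C_M^-1.5.
= (3.09) / (2.38×5.100^1.5) = 3.090/27.41 = 0.113.
The undesired path is higher order in M, so low C_M (CSTR or dilute feed) favours N.

0.113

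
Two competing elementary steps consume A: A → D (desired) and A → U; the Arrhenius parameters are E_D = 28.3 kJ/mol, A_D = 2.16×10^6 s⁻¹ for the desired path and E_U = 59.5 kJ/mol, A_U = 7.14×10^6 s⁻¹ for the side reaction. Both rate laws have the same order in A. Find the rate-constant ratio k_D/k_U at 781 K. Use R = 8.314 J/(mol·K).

36.9

Since both paths have the same order in A, the concentration cancels and S_{D/U} = k_D/k_U = (A_D/A_U)·exp[(E_U−E_D)/(RT)].
(E_U−E_D)/(RT) = (59.5−28.3)×10³/(8.314×781) = 31200/6493 = 4.805.
k_D/k_U = (2.16×10^6/7.14×10^6)·exp(4.805) = 0.3025 × 122.1 = 36.9.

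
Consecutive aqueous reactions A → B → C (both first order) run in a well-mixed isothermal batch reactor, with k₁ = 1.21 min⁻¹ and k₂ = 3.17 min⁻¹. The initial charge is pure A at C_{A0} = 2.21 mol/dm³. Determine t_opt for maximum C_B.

Setting dC_B/dt = 0 gives t_opt = ln(k₂/k₁)/(k₂−k₁).
= ln(3.17/1.21)/(3.17−1.21) = ln(2.620)/1.960 = 0.9631/1.960 = 0.491 min.

0.491 min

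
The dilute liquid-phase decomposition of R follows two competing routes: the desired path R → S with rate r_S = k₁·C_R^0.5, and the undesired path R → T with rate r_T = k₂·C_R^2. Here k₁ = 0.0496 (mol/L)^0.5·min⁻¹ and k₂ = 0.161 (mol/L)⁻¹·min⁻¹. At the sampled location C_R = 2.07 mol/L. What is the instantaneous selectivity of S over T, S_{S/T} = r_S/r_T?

0.103

S_{S/T} = r_S/r_T = (k₁·C_R^0.5)/(k₂·C_R^2) = (k₁/k₂)·C_R^-1.5.
= (0.0496×2.070^0.5) / (0.161×2.070^2) = 0.07136/0.6899 = 0.103.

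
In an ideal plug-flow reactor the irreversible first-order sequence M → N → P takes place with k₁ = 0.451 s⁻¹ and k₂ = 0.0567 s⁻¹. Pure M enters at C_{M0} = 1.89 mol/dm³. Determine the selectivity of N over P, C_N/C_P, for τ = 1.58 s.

Solving the coupled first-order balances gives C_N(τ) = [k₁/(k₂−k₁)]·C_{M0}·(e^(−k₁τ) − e^(−k₂τ)).
e^(−k₁τ) = e^(−0.451×1.58) = e^(−0.7126) = 0.4904; e^(−k₂τ) = e^(−0.08959) = 0.9143.
C_N = 0.451×1.89/(0.0567−0.451) × (0.4904−0.9143) = (-2.162)×(-0.4239) = 0.9164 mol/dm³.
C_M = C_{M0}e^(−k₁τ) = 0.9268 mol/dm³, so C_P = C_{M0}−C_M−C_N = 0.04674 mol/dm³; C_N/C_P = 19.6.

19.6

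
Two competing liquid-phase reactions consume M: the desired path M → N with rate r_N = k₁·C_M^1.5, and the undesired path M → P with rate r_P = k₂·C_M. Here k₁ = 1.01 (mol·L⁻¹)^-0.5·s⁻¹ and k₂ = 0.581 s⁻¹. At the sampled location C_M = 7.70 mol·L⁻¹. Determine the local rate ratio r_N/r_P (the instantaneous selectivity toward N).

4.82

S_{N/P} = r_N/r_P = (k₁·C_M^1.5)/(k₂·C_M) = (k₁/k₂)·C_M^0.5.
= (1.01×7.700^1.5) / (0.581×7.700) = 21.58/4.474 = 4.82.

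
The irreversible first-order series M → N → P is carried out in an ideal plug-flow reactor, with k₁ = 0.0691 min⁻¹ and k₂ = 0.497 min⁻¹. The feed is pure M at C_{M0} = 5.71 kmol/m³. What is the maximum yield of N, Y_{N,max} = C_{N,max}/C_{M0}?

0.101

For a first-order series the maximum intermediate yield is C_{N,max}/C_{M0} = (k₁/k₂)^[k₂/(k₂−k₁)].
= (0.0691/0.497)^(0.497/(0.497−0.0691)) = (0.1390)^(1.161) = 0.1011.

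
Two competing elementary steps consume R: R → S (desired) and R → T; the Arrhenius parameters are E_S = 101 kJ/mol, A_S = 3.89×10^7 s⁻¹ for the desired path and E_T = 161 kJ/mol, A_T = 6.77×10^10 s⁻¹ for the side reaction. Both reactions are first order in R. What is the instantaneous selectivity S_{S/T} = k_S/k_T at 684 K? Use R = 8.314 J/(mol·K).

Since both paths have the same order in R, the concentration cancels and S_{S/T} = k_S/k_T = (A_S/A_T)·exp[(E_T−E_S)/(RT)].
(E_T−E_S)/(RT) = (161−101)×10³/(8.314×684) = 60000/5687 = 10.55.
k_S/k_T = (3.89×10^7/6.77×10^10)·exp(10.55) = 5.746×10^-4 × 38208 = 22.0.
Since E_S < E_T, lowering the temperature improves selectivity toward S.

22.0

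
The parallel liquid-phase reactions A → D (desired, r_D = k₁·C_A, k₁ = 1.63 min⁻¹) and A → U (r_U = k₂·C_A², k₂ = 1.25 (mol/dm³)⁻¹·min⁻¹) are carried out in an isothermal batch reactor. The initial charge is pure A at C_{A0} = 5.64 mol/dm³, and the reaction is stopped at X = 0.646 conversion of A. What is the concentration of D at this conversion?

C_A = C_{A0}(1−X) = 1.997 mol/dm³.
Along a PFR/batch, dC_D/dC_A = −r_D/(r_D+r_U) = −k₁/(k₁+k₂·C_A).
Integrating from C_{A0} to C_A: C_D = (1.63/1.25)·ln[(1.63+1.25·5.64)/(1.63+1.25·2.00)] = 1.304·ln(8.680/4.126) = 0.9699 mol/dm³.

0.970 mol/dm³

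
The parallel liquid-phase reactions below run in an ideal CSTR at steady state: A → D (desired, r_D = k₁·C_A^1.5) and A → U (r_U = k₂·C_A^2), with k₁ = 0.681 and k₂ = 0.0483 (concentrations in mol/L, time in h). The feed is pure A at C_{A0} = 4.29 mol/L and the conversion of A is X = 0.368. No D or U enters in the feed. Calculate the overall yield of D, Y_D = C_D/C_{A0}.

Exit C_A = C_{A0}(1−X) = 4.29×0.632 = 2.711 mol/L.
In a CSTR the entire volume is at exit conditions, so r_D = 0.681×2.711^1.5 = 3.040 and r_U = 0.0483×2.711^2 = 0.3551.
Fraction of consumed A going to D: r_D/(r_D+r_U) = 0.8954.
C_D = 0.8954·C_{A0}·X = 0.8954×4.29×0.368 = 1.41 mol/L; Y_D = C_D/C_{A0} = 0.330.

0.330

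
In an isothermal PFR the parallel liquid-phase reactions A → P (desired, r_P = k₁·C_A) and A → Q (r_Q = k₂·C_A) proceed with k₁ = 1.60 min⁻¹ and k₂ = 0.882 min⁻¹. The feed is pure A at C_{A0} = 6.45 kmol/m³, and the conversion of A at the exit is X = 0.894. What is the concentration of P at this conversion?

3.72 kmol/m³

C_A = C_{A0}(1−X) = 0.6837 kmol/m³.
Both paths are first order in A, so the instantaneous fraction to P is constant: dC_P/d(−C_A) = k₁/(k₁+k₂) = 0.6446.
C_P = 0.6446·(C_{A0}−C_A) = 0.6446×5.766 = 3.72 kmol/m³.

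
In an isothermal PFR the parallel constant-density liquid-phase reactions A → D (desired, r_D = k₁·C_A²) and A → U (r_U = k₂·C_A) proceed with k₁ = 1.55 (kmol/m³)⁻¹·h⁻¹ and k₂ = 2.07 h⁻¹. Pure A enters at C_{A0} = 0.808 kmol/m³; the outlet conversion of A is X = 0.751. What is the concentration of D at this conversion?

0.162 kmol/m³

C_A = C_{A0}(1−X) = 0.2012 kmol/m³.
Along a PFR/batch, dC_U/dC_A = −r_U/(r_D+r_U) = −k₂/(k₂+k₁·C_A).
Integrating from C_{A0} to C_A: C_U = (2.07/1.55)·ln[(2.07+1.55·0.808)/(2.07+1.55·0.201)] = 1.335·ln(3.322/2.382) = 0.4445 kmol/m³.
Then C_D = (C_{A0}−C_A) − C_U = 0.6068 − 0.4445 = 0.1623 kmol/m³.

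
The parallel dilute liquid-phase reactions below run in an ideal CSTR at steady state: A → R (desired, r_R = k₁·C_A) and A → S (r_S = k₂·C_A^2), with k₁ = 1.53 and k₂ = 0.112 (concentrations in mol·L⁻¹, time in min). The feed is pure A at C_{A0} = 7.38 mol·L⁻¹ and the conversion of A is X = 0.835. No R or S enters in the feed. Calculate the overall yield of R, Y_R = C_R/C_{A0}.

Exit C_A = C_{A0}(1−X) = 7.38×0.165 = 1.218 mol·L⁻¹.
Rates in a CSTR are evaluated at the outlet concentration: r_R = 1.53×1.218 = 1.863, r_S = 0.112×1.218^2 = 0.1661.
Fraction of consumed A going to R: r_R/(r_R+r_S) = 0.9182.
C_R = 0.9182·C_{A0}·X = 0.9182×7.38×0.835 = 5.66 mol·L⁻¹; Y_R = C_R/C_{A0} = 0.767.

0.767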